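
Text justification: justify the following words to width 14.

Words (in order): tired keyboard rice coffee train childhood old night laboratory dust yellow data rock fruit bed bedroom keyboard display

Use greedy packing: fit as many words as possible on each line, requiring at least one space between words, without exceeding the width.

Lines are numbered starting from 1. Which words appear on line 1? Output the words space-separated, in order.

Answer: tired keyboard

Derivation:
Line 1: ['tired', 'keyboard'] (min_width=14, slack=0)
Line 2: ['rice', 'coffee'] (min_width=11, slack=3)
Line 3: ['train'] (min_width=5, slack=9)
Line 4: ['childhood', 'old'] (min_width=13, slack=1)
Line 5: ['night'] (min_width=5, slack=9)
Line 6: ['laboratory'] (min_width=10, slack=4)
Line 7: ['dust', 'yellow'] (min_width=11, slack=3)
Line 8: ['data', 'rock'] (min_width=9, slack=5)
Line 9: ['fruit', 'bed'] (min_width=9, slack=5)
Line 10: ['bedroom'] (min_width=7, slack=7)
Line 11: ['keyboard'] (min_width=8, slack=6)
Line 12: ['display'] (min_width=7, slack=7)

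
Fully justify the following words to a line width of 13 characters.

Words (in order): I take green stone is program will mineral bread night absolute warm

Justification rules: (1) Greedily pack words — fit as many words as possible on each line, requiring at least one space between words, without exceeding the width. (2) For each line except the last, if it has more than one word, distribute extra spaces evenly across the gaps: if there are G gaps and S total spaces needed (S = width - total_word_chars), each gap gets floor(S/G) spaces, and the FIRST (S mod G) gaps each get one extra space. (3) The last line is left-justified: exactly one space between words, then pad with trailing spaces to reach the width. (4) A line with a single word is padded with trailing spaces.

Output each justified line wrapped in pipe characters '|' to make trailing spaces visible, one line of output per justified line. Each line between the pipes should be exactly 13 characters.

Answer: |I  take green|
|stone      is|
|program  will|
|mineral bread|
|night        |
|absolute warm|

Derivation:
Line 1: ['I', 'take', 'green'] (min_width=12, slack=1)
Line 2: ['stone', 'is'] (min_width=8, slack=5)
Line 3: ['program', 'will'] (min_width=12, slack=1)
Line 4: ['mineral', 'bread'] (min_width=13, slack=0)
Line 5: ['night'] (min_width=5, slack=8)
Line 6: ['absolute', 'warm'] (min_width=13, slack=0)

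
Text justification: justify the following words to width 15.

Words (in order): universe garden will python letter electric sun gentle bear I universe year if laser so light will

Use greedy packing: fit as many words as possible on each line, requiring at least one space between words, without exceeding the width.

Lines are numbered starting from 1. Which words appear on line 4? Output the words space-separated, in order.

Line 1: ['universe', 'garden'] (min_width=15, slack=0)
Line 2: ['will', 'python'] (min_width=11, slack=4)
Line 3: ['letter', 'electric'] (min_width=15, slack=0)
Line 4: ['sun', 'gentle', 'bear'] (min_width=15, slack=0)
Line 5: ['I', 'universe', 'year'] (min_width=15, slack=0)
Line 6: ['if', 'laser', 'so'] (min_width=11, slack=4)
Line 7: ['light', 'will'] (min_width=10, slack=5)

Answer: sun gentle bear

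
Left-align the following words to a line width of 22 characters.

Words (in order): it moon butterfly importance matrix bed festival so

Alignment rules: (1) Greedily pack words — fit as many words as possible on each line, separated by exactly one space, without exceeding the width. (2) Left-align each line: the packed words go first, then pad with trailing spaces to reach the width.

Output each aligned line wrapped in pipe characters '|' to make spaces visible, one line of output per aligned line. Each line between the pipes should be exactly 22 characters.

Line 1: ['it', 'moon', 'butterfly'] (min_width=17, slack=5)
Line 2: ['importance', 'matrix', 'bed'] (min_width=21, slack=1)
Line 3: ['festival', 'so'] (min_width=11, slack=11)

Answer: |it moon butterfly     |
|importance matrix bed |
|festival so           |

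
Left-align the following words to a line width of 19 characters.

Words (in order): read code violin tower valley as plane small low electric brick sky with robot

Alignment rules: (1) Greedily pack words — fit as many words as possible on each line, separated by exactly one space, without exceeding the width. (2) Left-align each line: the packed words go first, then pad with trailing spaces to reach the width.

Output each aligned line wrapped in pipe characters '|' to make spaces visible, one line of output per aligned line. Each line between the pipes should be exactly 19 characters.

Answer: |read code violin   |
|tower valley as    |
|plane small low    |
|electric brick sky |
|with robot         |

Derivation:
Line 1: ['read', 'code', 'violin'] (min_width=16, slack=3)
Line 2: ['tower', 'valley', 'as'] (min_width=15, slack=4)
Line 3: ['plane', 'small', 'low'] (min_width=15, slack=4)
Line 4: ['electric', 'brick', 'sky'] (min_width=18, slack=1)
Line 5: ['with', 'robot'] (min_width=10, slack=9)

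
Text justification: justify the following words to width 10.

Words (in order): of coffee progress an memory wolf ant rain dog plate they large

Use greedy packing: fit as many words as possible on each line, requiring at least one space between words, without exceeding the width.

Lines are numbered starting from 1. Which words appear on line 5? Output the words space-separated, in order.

Line 1: ['of', 'coffee'] (min_width=9, slack=1)
Line 2: ['progress'] (min_width=8, slack=2)
Line 3: ['an', 'memory'] (min_width=9, slack=1)
Line 4: ['wolf', 'ant'] (min_width=8, slack=2)
Line 5: ['rain', 'dog'] (min_width=8, slack=2)
Line 6: ['plate', 'they'] (min_width=10, slack=0)
Line 7: ['large'] (min_width=5, slack=5)

Answer: rain dog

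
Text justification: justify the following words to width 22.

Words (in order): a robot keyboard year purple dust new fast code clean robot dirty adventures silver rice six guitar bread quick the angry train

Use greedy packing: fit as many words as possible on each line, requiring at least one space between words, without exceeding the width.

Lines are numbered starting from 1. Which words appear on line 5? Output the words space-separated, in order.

Line 1: ['a', 'robot', 'keyboard', 'year'] (min_width=21, slack=1)
Line 2: ['purple', 'dust', 'new', 'fast'] (min_width=20, slack=2)
Line 3: ['code', 'clean', 'robot', 'dirty'] (min_width=22, slack=0)
Line 4: ['adventures', 'silver', 'rice'] (min_width=22, slack=0)
Line 5: ['six', 'guitar', 'bread', 'quick'] (min_width=22, slack=0)
Line 6: ['the', 'angry', 'train'] (min_width=15, slack=7)

Answer: six guitar bread quick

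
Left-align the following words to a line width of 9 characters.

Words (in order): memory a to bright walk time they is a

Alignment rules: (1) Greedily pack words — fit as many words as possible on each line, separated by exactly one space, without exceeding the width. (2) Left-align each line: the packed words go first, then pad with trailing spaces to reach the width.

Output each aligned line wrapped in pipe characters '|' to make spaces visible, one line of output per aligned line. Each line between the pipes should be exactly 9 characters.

Answer: |memory a |
|to bright|
|walk time|
|they is a|

Derivation:
Line 1: ['memory', 'a'] (min_width=8, slack=1)
Line 2: ['to', 'bright'] (min_width=9, slack=0)
Line 3: ['walk', 'time'] (min_width=9, slack=0)
Line 4: ['they', 'is', 'a'] (min_width=9, slack=0)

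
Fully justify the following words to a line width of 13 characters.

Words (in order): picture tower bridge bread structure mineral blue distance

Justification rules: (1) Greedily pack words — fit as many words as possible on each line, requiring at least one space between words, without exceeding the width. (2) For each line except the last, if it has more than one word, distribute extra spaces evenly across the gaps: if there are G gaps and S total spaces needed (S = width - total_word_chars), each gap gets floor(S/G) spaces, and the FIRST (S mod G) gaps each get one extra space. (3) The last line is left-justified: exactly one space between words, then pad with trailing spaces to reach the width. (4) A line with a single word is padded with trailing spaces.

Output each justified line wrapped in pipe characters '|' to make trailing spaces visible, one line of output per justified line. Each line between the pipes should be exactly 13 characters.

Answer: |picture tower|
|bridge  bread|
|structure    |
|mineral  blue|
|distance     |

Derivation:
Line 1: ['picture', 'tower'] (min_width=13, slack=0)
Line 2: ['bridge', 'bread'] (min_width=12, slack=1)
Line 3: ['structure'] (min_width=9, slack=4)
Line 4: ['mineral', 'blue'] (min_width=12, slack=1)
Line 5: ['distance'] (min_width=8, slack=5)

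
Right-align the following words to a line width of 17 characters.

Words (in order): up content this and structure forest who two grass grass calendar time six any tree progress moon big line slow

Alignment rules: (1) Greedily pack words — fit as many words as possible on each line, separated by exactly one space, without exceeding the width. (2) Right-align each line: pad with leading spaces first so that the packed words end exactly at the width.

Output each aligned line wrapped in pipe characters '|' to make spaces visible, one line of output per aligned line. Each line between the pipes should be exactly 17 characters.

Answer: |  up content this|
|    and structure|
|   forest who two|
|      grass grass|
|calendar time six|
|any tree progress|
|    moon big line|
|             slow|

Derivation:
Line 1: ['up', 'content', 'this'] (min_width=15, slack=2)
Line 2: ['and', 'structure'] (min_width=13, slack=4)
Line 3: ['forest', 'who', 'two'] (min_width=14, slack=3)
Line 4: ['grass', 'grass'] (min_width=11, slack=6)
Line 5: ['calendar', 'time', 'six'] (min_width=17, slack=0)
Line 6: ['any', 'tree', 'progress'] (min_width=17, slack=0)
Line 7: ['moon', 'big', 'line'] (min_width=13, slack=4)
Line 8: ['slow'] (min_width=4, slack=13)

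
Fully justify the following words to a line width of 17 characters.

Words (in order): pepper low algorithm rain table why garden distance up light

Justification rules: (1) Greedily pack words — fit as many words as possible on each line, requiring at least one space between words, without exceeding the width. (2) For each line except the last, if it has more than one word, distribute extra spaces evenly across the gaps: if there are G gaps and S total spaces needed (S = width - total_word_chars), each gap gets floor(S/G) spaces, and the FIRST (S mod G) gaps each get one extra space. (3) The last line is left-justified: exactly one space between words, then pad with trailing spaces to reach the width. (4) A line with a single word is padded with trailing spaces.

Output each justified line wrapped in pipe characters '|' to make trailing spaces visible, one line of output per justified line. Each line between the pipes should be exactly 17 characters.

Line 1: ['pepper', 'low'] (min_width=10, slack=7)
Line 2: ['algorithm', 'rain'] (min_width=14, slack=3)
Line 3: ['table', 'why', 'garden'] (min_width=16, slack=1)
Line 4: ['distance', 'up', 'light'] (min_width=17, slack=0)

Answer: |pepper        low|
|algorithm    rain|
|table  why garden|
|distance up light|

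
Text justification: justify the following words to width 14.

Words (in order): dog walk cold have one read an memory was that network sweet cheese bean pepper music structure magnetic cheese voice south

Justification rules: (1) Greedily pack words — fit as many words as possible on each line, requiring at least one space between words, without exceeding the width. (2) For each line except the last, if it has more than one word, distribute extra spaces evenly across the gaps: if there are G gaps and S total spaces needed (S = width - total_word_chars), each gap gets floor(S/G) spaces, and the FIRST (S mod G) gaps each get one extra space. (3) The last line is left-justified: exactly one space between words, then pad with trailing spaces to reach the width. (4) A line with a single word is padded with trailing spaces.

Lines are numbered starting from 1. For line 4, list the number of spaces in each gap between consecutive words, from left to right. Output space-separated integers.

Line 1: ['dog', 'walk', 'cold'] (min_width=13, slack=1)
Line 2: ['have', 'one', 'read'] (min_width=13, slack=1)
Line 3: ['an', 'memory', 'was'] (min_width=13, slack=1)
Line 4: ['that', 'network'] (min_width=12, slack=2)
Line 5: ['sweet', 'cheese'] (min_width=12, slack=2)
Line 6: ['bean', 'pepper'] (min_width=11, slack=3)
Line 7: ['music'] (min_width=5, slack=9)
Line 8: ['structure'] (min_width=9, slack=5)
Line 9: ['magnetic'] (min_width=8, slack=6)
Line 10: ['cheese', 'voice'] (min_width=12, slack=2)
Line 11: ['south'] (min_width=5, slack=9)

Answer: 3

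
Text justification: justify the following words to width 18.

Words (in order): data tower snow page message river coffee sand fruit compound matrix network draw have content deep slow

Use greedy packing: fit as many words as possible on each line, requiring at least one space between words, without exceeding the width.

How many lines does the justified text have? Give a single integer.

Line 1: ['data', 'tower', 'snow'] (min_width=15, slack=3)
Line 2: ['page', 'message', 'river'] (min_width=18, slack=0)
Line 3: ['coffee', 'sand', 'fruit'] (min_width=17, slack=1)
Line 4: ['compound', 'matrix'] (min_width=15, slack=3)
Line 5: ['network', 'draw', 'have'] (min_width=17, slack=1)
Line 6: ['content', 'deep', 'slow'] (min_width=17, slack=1)
Total lines: 6

Answer: 6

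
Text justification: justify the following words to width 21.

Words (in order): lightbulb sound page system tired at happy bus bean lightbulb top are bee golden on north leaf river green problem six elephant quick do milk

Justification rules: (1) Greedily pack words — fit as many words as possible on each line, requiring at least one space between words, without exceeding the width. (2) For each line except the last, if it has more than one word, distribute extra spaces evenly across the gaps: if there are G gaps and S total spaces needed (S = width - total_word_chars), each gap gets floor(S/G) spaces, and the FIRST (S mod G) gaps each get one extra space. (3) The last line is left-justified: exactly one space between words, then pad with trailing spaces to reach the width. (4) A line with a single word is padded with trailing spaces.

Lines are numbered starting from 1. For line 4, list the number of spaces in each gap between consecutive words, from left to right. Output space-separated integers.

Line 1: ['lightbulb', 'sound', 'page'] (min_width=20, slack=1)
Line 2: ['system', 'tired', 'at', 'happy'] (min_width=21, slack=0)
Line 3: ['bus', 'bean', 'lightbulb'] (min_width=18, slack=3)
Line 4: ['top', 'are', 'bee', 'golden', 'on'] (min_width=21, slack=0)
Line 5: ['north', 'leaf', 'river'] (min_width=16, slack=5)
Line 6: ['green', 'problem', 'six'] (min_width=17, slack=4)
Line 7: ['elephant', 'quick', 'do'] (min_width=17, slack=4)
Line 8: ['milk'] (min_width=4, slack=17)

Answer: 1 1 1 1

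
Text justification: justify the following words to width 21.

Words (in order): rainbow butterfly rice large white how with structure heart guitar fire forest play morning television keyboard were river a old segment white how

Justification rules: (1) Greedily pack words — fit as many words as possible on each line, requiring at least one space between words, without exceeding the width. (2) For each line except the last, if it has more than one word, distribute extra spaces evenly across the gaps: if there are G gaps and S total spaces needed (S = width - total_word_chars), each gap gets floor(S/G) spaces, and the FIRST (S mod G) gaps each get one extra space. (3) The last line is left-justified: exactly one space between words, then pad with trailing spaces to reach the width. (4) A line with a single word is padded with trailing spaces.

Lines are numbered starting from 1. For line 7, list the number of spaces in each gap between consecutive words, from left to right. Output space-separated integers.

Answer: 3 3 2

Derivation:
Line 1: ['rainbow', 'butterfly'] (min_width=17, slack=4)
Line 2: ['rice', 'large', 'white', 'how'] (min_width=20, slack=1)
Line 3: ['with', 'structure', 'heart'] (min_width=20, slack=1)
Line 4: ['guitar', 'fire', 'forest'] (min_width=18, slack=3)
Line 5: ['play', 'morning'] (min_width=12, slack=9)
Line 6: ['television', 'keyboard'] (min_width=19, slack=2)
Line 7: ['were', 'river', 'a', 'old'] (min_width=16, slack=5)
Line 8: ['segment', 'white', 'how'] (min_width=17, slack=4)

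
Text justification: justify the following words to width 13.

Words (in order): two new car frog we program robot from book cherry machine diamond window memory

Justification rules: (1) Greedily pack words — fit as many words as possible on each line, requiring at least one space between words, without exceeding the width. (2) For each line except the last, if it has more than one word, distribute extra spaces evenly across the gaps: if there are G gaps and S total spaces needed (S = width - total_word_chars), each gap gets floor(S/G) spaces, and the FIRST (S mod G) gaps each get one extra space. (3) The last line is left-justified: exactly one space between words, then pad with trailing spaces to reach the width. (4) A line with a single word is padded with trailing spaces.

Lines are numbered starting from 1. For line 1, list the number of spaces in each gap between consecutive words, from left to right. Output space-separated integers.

Line 1: ['two', 'new', 'car'] (min_width=11, slack=2)
Line 2: ['frog', 'we'] (min_width=7, slack=6)
Line 3: ['program', 'robot'] (min_width=13, slack=0)
Line 4: ['from', 'book'] (min_width=9, slack=4)
Line 5: ['cherry'] (min_width=6, slack=7)
Line 6: ['machine'] (min_width=7, slack=6)
Line 7: ['diamond'] (min_width=7, slack=6)
Line 8: ['window', 'memory'] (min_width=13, slack=0)

Answer: 2 2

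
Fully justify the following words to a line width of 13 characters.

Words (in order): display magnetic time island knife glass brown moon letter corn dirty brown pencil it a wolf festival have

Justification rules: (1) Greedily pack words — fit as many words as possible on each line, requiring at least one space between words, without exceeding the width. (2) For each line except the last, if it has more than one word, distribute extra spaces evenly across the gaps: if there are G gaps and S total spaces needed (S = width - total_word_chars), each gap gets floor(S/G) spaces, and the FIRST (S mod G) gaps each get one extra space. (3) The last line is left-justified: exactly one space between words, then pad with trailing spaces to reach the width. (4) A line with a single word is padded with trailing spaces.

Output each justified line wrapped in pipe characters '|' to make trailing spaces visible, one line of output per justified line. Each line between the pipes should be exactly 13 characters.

Answer: |display      |
|magnetic time|
|island  knife|
|glass   brown|
|moon   letter|
|corn    dirty|
|brown  pencil|
|it   a   wolf|
|festival have|

Derivation:
Line 1: ['display'] (min_width=7, slack=6)
Line 2: ['magnetic', 'time'] (min_width=13, slack=0)
Line 3: ['island', 'knife'] (min_width=12, slack=1)
Line 4: ['glass', 'brown'] (min_width=11, slack=2)
Line 5: ['moon', 'letter'] (min_width=11, slack=2)
Line 6: ['corn', 'dirty'] (min_width=10, slack=3)
Line 7: ['brown', 'pencil'] (min_width=12, slack=1)
Line 8: ['it', 'a', 'wolf'] (min_width=9, slack=4)
Line 9: ['festival', 'have'] (min_width=13, slack=0)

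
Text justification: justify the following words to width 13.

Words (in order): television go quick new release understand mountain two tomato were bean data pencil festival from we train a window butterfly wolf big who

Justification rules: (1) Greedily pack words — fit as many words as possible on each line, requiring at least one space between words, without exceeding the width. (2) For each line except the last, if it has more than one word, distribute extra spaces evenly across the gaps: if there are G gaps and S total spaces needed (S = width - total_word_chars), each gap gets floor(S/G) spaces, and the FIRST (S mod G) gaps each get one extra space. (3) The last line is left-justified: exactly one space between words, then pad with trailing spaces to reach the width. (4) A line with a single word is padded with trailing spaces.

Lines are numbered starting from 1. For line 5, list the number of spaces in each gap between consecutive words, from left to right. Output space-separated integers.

Answer: 2

Derivation:
Line 1: ['television', 'go'] (min_width=13, slack=0)
Line 2: ['quick', 'new'] (min_width=9, slack=4)
Line 3: ['release'] (min_width=7, slack=6)
Line 4: ['understand'] (min_width=10, slack=3)
Line 5: ['mountain', 'two'] (min_width=12, slack=1)
Line 6: ['tomato', 'were'] (min_width=11, slack=2)
Line 7: ['bean', 'data'] (min_width=9, slack=4)
Line 8: ['pencil'] (min_width=6, slack=7)
Line 9: ['festival', 'from'] (min_width=13, slack=0)
Line 10: ['we', 'train', 'a'] (min_width=10, slack=3)
Line 11: ['window'] (min_width=6, slack=7)
Line 12: ['butterfly'] (min_width=9, slack=4)
Line 13: ['wolf', 'big', 'who'] (min_width=12, slack=1)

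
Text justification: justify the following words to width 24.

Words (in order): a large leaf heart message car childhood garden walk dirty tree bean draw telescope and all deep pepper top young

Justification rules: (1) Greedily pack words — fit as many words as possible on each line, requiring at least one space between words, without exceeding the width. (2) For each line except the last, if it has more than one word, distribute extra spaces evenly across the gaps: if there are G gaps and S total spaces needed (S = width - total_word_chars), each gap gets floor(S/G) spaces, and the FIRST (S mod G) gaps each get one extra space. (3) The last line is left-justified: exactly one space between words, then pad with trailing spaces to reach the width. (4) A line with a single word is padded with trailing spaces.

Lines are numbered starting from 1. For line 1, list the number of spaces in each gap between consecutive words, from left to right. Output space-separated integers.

Answer: 3 3 3

Derivation:
Line 1: ['a', 'large', 'leaf', 'heart'] (min_width=18, slack=6)
Line 2: ['message', 'car', 'childhood'] (min_width=21, slack=3)
Line 3: ['garden', 'walk', 'dirty', 'tree'] (min_width=22, slack=2)
Line 4: ['bean', 'draw', 'telescope', 'and'] (min_width=23, slack=1)
Line 5: ['all', 'deep', 'pepper', 'top'] (min_width=19, slack=5)
Line 6: ['young'] (min_width=5, slack=19)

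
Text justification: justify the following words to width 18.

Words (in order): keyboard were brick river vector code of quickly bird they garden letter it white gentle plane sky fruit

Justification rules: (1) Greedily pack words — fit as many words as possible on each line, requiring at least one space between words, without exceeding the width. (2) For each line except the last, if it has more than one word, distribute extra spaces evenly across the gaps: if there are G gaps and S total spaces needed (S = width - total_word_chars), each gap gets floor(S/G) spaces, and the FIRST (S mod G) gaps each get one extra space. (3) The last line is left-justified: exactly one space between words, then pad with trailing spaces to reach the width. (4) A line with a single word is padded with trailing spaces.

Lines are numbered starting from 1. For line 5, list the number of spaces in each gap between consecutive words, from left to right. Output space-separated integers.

Answer: 3 2

Derivation:
Line 1: ['keyboard', 'were'] (min_width=13, slack=5)
Line 2: ['brick', 'river', 'vector'] (min_width=18, slack=0)
Line 3: ['code', 'of', 'quickly'] (min_width=15, slack=3)
Line 4: ['bird', 'they', 'garden'] (min_width=16, slack=2)
Line 5: ['letter', 'it', 'white'] (min_width=15, slack=3)
Line 6: ['gentle', 'plane', 'sky'] (min_width=16, slack=2)
Line 7: ['fruit'] (min_width=5, slack=13)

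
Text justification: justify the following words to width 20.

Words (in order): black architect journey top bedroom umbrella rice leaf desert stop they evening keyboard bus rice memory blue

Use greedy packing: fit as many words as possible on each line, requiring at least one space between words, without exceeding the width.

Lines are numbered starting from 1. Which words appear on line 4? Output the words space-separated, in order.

Line 1: ['black', 'architect'] (min_width=15, slack=5)
Line 2: ['journey', 'top', 'bedroom'] (min_width=19, slack=1)
Line 3: ['umbrella', 'rice', 'leaf'] (min_width=18, slack=2)
Line 4: ['desert', 'stop', 'they'] (min_width=16, slack=4)
Line 5: ['evening', 'keyboard', 'bus'] (min_width=20, slack=0)
Line 6: ['rice', 'memory', 'blue'] (min_width=16, slack=4)

Answer: desert stop they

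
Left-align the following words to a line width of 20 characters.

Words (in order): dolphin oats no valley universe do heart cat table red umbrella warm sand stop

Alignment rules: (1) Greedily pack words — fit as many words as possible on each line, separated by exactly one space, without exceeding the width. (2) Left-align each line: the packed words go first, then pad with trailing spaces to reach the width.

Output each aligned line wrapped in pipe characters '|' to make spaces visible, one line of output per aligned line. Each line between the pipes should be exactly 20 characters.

Line 1: ['dolphin', 'oats', 'no'] (min_width=15, slack=5)
Line 2: ['valley', 'universe', 'do'] (min_width=18, slack=2)
Line 3: ['heart', 'cat', 'table', 'red'] (min_width=19, slack=1)
Line 4: ['umbrella', 'warm', 'sand'] (min_width=18, slack=2)
Line 5: ['stop'] (min_width=4, slack=16)

Answer: |dolphin oats no     |
|valley universe do  |
|heart cat table red |
|umbrella warm sand  |
|stop                |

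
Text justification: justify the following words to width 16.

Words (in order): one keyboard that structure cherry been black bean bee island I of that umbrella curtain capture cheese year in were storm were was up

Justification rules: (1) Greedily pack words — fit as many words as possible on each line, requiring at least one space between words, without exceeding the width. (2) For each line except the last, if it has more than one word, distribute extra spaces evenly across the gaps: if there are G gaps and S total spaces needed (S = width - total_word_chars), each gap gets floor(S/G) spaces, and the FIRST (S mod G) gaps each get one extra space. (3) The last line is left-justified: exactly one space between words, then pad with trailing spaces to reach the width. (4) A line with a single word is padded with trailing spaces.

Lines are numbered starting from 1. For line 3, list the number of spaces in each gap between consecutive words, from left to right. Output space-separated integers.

Answer: 6

Derivation:
Line 1: ['one', 'keyboard'] (min_width=12, slack=4)
Line 2: ['that', 'structure'] (min_width=14, slack=2)
Line 3: ['cherry', 'been'] (min_width=11, slack=5)
Line 4: ['black', 'bean', 'bee'] (min_width=14, slack=2)
Line 5: ['island', 'I', 'of', 'that'] (min_width=16, slack=0)
Line 6: ['umbrella', 'curtain'] (min_width=16, slack=0)
Line 7: ['capture', 'cheese'] (min_width=14, slack=2)
Line 8: ['year', 'in', 'were'] (min_width=12, slack=4)
Line 9: ['storm', 'were', 'was'] (min_width=14, slack=2)
Line 10: ['up'] (min_width=2, slack=14)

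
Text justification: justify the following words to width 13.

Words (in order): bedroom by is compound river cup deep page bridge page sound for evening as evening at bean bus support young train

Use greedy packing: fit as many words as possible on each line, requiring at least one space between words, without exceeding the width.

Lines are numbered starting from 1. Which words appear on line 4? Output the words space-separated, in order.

Answer: deep page

Derivation:
Line 1: ['bedroom', 'by', 'is'] (min_width=13, slack=0)
Line 2: ['compound'] (min_width=8, slack=5)
Line 3: ['river', 'cup'] (min_width=9, slack=4)
Line 4: ['deep', 'page'] (min_width=9, slack=4)
Line 5: ['bridge', 'page'] (min_width=11, slack=2)
Line 6: ['sound', 'for'] (min_width=9, slack=4)
Line 7: ['evening', 'as'] (min_width=10, slack=3)
Line 8: ['evening', 'at'] (min_width=10, slack=3)
Line 9: ['bean', 'bus'] (min_width=8, slack=5)
Line 10: ['support', 'young'] (min_width=13, slack=0)
Line 11: ['train'] (min_width=5, slack=8)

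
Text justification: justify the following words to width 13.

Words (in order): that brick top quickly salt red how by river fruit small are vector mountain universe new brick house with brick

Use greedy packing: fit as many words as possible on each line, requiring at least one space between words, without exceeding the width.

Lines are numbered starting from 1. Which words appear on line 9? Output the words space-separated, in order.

Line 1: ['that', 'brick'] (min_width=10, slack=3)
Line 2: ['top', 'quickly'] (min_width=11, slack=2)
Line 3: ['salt', 'red', 'how'] (min_width=12, slack=1)
Line 4: ['by', 'river'] (min_width=8, slack=5)
Line 5: ['fruit', 'small'] (min_width=11, slack=2)
Line 6: ['are', 'vector'] (min_width=10, slack=3)
Line 7: ['mountain'] (min_width=8, slack=5)
Line 8: ['universe', 'new'] (min_width=12, slack=1)
Line 9: ['brick', 'house'] (min_width=11, slack=2)
Line 10: ['with', 'brick'] (min_width=10, slack=3)

Answer: brick house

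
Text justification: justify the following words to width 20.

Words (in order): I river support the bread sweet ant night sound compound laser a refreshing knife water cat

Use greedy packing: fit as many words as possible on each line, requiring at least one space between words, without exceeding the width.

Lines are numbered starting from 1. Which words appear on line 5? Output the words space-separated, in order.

Answer: knife water cat

Derivation:
Line 1: ['I', 'river', 'support', 'the'] (min_width=19, slack=1)
Line 2: ['bread', 'sweet', 'ant'] (min_width=15, slack=5)
Line 3: ['night', 'sound', 'compound'] (min_width=20, slack=0)
Line 4: ['laser', 'a', 'refreshing'] (min_width=18, slack=2)
Line 5: ['knife', 'water', 'cat'] (min_width=15, slack=5)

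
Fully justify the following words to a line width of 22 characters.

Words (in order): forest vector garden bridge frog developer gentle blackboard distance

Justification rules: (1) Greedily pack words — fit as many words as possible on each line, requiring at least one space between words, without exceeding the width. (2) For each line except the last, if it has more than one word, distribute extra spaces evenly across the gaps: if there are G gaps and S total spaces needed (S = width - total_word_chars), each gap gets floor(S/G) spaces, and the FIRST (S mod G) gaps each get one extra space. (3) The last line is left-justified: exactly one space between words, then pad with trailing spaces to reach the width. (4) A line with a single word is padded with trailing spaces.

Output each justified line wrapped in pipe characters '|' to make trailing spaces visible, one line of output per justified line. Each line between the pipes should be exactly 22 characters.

Line 1: ['forest', 'vector', 'garden'] (min_width=20, slack=2)
Line 2: ['bridge', 'frog', 'developer'] (min_width=21, slack=1)
Line 3: ['gentle', 'blackboard'] (min_width=17, slack=5)
Line 4: ['distance'] (min_width=8, slack=14)

Answer: |forest  vector  garden|
|bridge  frog developer|
|gentle      blackboard|
|distance              |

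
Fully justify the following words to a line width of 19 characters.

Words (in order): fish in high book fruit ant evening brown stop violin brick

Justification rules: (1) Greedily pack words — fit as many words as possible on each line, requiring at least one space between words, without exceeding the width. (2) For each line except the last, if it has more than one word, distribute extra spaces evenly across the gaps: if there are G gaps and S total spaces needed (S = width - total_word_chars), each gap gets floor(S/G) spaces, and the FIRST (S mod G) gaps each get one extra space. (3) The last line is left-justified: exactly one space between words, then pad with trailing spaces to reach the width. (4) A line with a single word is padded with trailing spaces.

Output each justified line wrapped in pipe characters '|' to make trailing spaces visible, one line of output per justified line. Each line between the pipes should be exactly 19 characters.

Answer: |fish  in  high book|
|fruit  ant  evening|
|brown  stop  violin|
|brick              |

Derivation:
Line 1: ['fish', 'in', 'high', 'book'] (min_width=17, slack=2)
Line 2: ['fruit', 'ant', 'evening'] (min_width=17, slack=2)
Line 3: ['brown', 'stop', 'violin'] (min_width=17, slack=2)
Line 4: ['brick'] (min_width=5, slack=14)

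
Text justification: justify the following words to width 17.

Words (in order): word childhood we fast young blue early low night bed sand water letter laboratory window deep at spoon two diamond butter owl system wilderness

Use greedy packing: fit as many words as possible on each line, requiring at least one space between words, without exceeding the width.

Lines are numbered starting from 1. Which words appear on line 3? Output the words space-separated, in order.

Answer: early low night

Derivation:
Line 1: ['word', 'childhood', 'we'] (min_width=17, slack=0)
Line 2: ['fast', 'young', 'blue'] (min_width=15, slack=2)
Line 3: ['early', 'low', 'night'] (min_width=15, slack=2)
Line 4: ['bed', 'sand', 'water'] (min_width=14, slack=3)
Line 5: ['letter', 'laboratory'] (min_width=17, slack=0)
Line 6: ['window', 'deep', 'at'] (min_width=14, slack=3)
Line 7: ['spoon', 'two', 'diamond'] (min_width=17, slack=0)
Line 8: ['butter', 'owl', 'system'] (min_width=17, slack=0)
Line 9: ['wilderness'] (min_width=10, slack=7)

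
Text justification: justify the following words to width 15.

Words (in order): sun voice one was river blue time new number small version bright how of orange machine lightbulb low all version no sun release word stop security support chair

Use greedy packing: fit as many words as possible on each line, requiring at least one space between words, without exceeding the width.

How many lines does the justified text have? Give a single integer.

Answer: 12

Derivation:
Line 1: ['sun', 'voice', 'one'] (min_width=13, slack=2)
Line 2: ['was', 'river', 'blue'] (min_width=14, slack=1)
Line 3: ['time', 'new', 'number'] (min_width=15, slack=0)
Line 4: ['small', 'version'] (min_width=13, slack=2)
Line 5: ['bright', 'how', 'of'] (min_width=13, slack=2)
Line 6: ['orange', 'machine'] (min_width=14, slack=1)
Line 7: ['lightbulb', 'low'] (min_width=13, slack=2)
Line 8: ['all', 'version', 'no'] (min_width=14, slack=1)
Line 9: ['sun', 'release'] (min_width=11, slack=4)
Line 10: ['word', 'stop'] (min_width=9, slack=6)
Line 11: ['security'] (min_width=8, slack=7)
Line 12: ['support', 'chair'] (min_width=13, slack=2)
Total lines: 12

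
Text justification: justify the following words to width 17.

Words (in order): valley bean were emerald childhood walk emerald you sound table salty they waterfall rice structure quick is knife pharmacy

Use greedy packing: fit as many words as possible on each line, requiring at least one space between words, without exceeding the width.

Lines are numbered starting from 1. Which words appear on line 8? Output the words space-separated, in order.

Line 1: ['valley', 'bean', 'were'] (min_width=16, slack=1)
Line 2: ['emerald', 'childhood'] (min_width=17, slack=0)
Line 3: ['walk', 'emerald', 'you'] (min_width=16, slack=1)
Line 4: ['sound', 'table', 'salty'] (min_width=17, slack=0)
Line 5: ['they', 'waterfall'] (min_width=14, slack=3)
Line 6: ['rice', 'structure'] (min_width=14, slack=3)
Line 7: ['quick', 'is', 'knife'] (min_width=14, slack=3)
Line 8: ['pharmacy'] (min_width=8, slack=9)

Answer: pharmacy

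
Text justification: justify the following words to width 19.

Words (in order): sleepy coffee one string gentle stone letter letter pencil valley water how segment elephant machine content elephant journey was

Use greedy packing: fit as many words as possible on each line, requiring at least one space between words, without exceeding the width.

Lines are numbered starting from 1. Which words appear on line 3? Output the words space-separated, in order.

Line 1: ['sleepy', 'coffee', 'one'] (min_width=17, slack=2)
Line 2: ['string', 'gentle', 'stone'] (min_width=19, slack=0)
Line 3: ['letter', 'letter'] (min_width=13, slack=6)
Line 4: ['pencil', 'valley', 'water'] (min_width=19, slack=0)
Line 5: ['how', 'segment'] (min_width=11, slack=8)
Line 6: ['elephant', 'machine'] (min_width=16, slack=3)
Line 7: ['content', 'elephant'] (min_width=16, slack=3)
Line 8: ['journey', 'was'] (min_width=11, slack=8)

Answer: letter letter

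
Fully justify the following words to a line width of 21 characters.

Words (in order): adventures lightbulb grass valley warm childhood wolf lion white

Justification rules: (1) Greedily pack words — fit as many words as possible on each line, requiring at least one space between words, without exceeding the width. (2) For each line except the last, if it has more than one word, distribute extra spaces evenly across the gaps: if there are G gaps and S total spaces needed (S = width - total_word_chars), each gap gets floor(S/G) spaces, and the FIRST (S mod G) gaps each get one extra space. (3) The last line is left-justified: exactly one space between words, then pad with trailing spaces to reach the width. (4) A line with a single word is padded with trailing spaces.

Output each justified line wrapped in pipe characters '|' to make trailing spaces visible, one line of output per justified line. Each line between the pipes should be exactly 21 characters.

Line 1: ['adventures', 'lightbulb'] (min_width=20, slack=1)
Line 2: ['grass', 'valley', 'warm'] (min_width=17, slack=4)
Line 3: ['childhood', 'wolf', 'lion'] (min_width=19, slack=2)
Line 4: ['white'] (min_width=5, slack=16)

Answer: |adventures  lightbulb|
|grass   valley   warm|
|childhood  wolf  lion|
|white                |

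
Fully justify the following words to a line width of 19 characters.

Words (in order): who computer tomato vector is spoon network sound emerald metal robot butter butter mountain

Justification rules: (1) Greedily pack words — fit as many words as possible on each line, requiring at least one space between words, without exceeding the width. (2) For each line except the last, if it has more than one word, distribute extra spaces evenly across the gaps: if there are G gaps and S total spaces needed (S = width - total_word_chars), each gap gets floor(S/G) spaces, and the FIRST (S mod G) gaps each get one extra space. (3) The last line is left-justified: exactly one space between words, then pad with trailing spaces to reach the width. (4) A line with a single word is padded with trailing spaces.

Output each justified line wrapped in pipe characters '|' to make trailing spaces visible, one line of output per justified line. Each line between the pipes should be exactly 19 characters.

Answer: |who computer tomato|
|vector   is   spoon|
|network       sound|
|emerald metal robot|
|butter       butter|
|mountain           |

Derivation:
Line 1: ['who', 'computer', 'tomato'] (min_width=19, slack=0)
Line 2: ['vector', 'is', 'spoon'] (min_width=15, slack=4)
Line 3: ['network', 'sound'] (min_width=13, slack=6)
Line 4: ['emerald', 'metal', 'robot'] (min_width=19, slack=0)
Line 5: ['butter', 'butter'] (min_width=13, slack=6)
Line 6: ['mountain'] (min_width=8, slack=11)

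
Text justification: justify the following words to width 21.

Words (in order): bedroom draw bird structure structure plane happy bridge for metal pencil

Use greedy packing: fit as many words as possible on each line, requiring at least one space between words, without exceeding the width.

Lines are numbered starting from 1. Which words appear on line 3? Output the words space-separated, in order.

Line 1: ['bedroom', 'draw', 'bird'] (min_width=17, slack=4)
Line 2: ['structure', 'structure'] (min_width=19, slack=2)
Line 3: ['plane', 'happy', 'bridge'] (min_width=18, slack=3)
Line 4: ['for', 'metal', 'pencil'] (min_width=16, slack=5)

Answer: plane happy bridge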